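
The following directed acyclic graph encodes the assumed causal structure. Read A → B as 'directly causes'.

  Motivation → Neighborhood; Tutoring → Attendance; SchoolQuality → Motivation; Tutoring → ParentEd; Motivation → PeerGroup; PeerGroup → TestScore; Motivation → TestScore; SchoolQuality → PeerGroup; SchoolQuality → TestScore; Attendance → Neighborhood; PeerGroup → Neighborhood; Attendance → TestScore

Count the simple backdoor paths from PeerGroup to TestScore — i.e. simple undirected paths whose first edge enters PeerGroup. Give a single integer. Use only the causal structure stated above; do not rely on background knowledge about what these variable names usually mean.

A backdoor path from PeerGroup to TestScore is any simple undirected path whose first edge points into PeerGroup (i.e. leaves PeerGroup via a parent).
Parents of PeerGroup: {Motivation, SchoolQuality}.
Enumerating:
  P1: PeerGroup <- SchoolQuality -> Motivation -> TestScore
  P2: PeerGroup <- SchoolQuality -> Motivation -> Neighborhood <- Attendance -> TestScore
  P3: PeerGroup <- SchoolQuality -> TestScore
  P4: PeerGroup <- Motivation <- SchoolQuality -> TestScore
  P5: PeerGroup <- Motivation -> TestScore
  P6: PeerGroup <- Motivation -> Neighborhood <- Attendance -> TestScore
That exhausts the simple backdoor paths. Count: 6.

6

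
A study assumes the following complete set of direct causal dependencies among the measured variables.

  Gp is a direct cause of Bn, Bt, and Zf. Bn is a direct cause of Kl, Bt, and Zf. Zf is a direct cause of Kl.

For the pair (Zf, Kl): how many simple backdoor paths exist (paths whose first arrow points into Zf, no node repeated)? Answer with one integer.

3

A backdoor path from Zf to Kl is any simple undirected path whose first edge points into Zf (i.e. leaves Zf via a parent).
Parents of Zf: {Bn, Gp}.
Enumerating:
  P1: Zf <- Gp -> Bn -> Kl
  P2: Zf <- Gp -> Bt <- Bn -> Kl
  P3: Zf <- Bn -> Kl
That exhausts the simple backdoor paths. Count: 3.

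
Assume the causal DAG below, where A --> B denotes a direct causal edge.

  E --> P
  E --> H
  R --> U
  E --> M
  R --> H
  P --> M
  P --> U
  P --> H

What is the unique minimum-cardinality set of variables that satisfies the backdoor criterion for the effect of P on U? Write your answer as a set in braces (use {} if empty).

Variables eligible for adjustment (non-descendants of P, excluding P and U): {E, R}.
Backdoor paths from P to U:
  P1: P <- E -> H <- R -> U
Each backdoor path contains an unconditioned collider, so every path is already blocked with the empty conditioning set:
  P1: blocked at collider H (neither it nor any descendant is in the conditioning set).
The empty set is therefore the unique smallest valid set.

{}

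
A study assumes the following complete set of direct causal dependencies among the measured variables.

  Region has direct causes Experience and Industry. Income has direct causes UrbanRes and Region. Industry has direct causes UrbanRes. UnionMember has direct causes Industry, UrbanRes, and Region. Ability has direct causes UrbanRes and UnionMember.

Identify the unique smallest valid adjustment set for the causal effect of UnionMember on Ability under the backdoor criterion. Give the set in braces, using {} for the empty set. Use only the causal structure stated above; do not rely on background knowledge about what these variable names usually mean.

Variables eligible for adjustment (non-descendants of UnionMember, excluding UnionMember and Ability): {Experience, Income, Industry, Region, UrbanRes}.
Backdoor paths from UnionMember to Ability:
  P1: UnionMember <- UrbanRes -> Ability
  P2: UnionMember <- Industry <- UrbanRes -> Ability
  P3: UnionMember <- Industry -> Region -> Income <- UrbanRes -> Ability
  P4: UnionMember <- Region <- Industry <- UrbanRes -> Ability
  P5: UnionMember <- Region -> Income <- UrbanRes -> Ability
The empty set is not sufficient: P1 (UnionMember <- UrbanRes -> Ability) has no collider blocking it and no conditioned non-collider, so it is open.
Try {UrbanRes}:
  P1: blocked at fork node UrbanRes ∈ conditioning set.
  P2: blocked at fork node UrbanRes ∈ conditioning set.
  P3: blocked at collider Income (neither it nor any descendant is in the conditioning set).
  P4: blocked at fork node UrbanRes ∈ conditioning set.
  P5: blocked at collider Income (neither it nor any descendant is in the conditioning set).
{UrbanRes} contains no descendant of UnionMember and blocks every backdoor path.
No other singleton works — e.g. {Industry} leaves P1 open — so {UrbanRes} is the unique smallest valid adjustment set.

{UrbanRes}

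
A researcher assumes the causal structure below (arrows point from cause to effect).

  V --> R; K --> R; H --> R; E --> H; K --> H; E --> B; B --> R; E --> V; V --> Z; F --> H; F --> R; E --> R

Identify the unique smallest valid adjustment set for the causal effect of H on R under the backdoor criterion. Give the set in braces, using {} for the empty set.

{E, F, K}

Variables eligible for adjustment (non-descendants of H, excluding H and R): {B, E, F, K, V, Z}.
Backdoor paths from H to R:
  P1: H <- E -> V -> R
  P2: H <- E -> B -> R
  P3: H <- E -> R
  P4: H <- F -> R
  P5: H <- K -> R
The empty set is not sufficient: P1 (H <- E -> V -> R) has no collider blocking it and no conditioned non-collider, so it is open.
Try {E, F, K}:
  P1: blocked at fork node E ∈ conditioning set.
  P2: blocked at fork node E ∈ conditioning set.
  P3: blocked at fork node E ∈ conditioning set.
  P4: blocked at fork node F ∈ conditioning set.
  P5: blocked at fork node K ∈ conditioning set.
{E, F, K} contains no descendant of H and blocks every backdoor path.
Every element of {E, F, K} is needed (dropping E leaves P1 open; dropping F leaves P4 open; dropping K leaves P5 open), so no proper subset is valid.
Among all size-3 subsets of the eligible variables, only {E, F, K} blocks every backdoor path, so it is the unique smallest valid adjustment set.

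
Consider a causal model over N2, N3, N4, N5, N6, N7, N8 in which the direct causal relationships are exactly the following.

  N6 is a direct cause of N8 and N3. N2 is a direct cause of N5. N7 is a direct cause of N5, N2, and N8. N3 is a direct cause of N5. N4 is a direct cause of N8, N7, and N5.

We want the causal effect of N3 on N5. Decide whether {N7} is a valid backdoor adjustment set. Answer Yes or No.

Backdoor paths from N3 to N5 (paths whose first edge points into N3):
  P1: N3 <- N6 -> N8 <- N4 -> N7 -> N2 -> N5
  P2: N3 <- N6 -> N8 <- N4 -> N7 -> N5
  P3: N3 <- N6 -> N8 <- N4 -> N5
  P4: N3 <- N6 -> N8 <- N7 <- N4 -> N5
  P5: N3 <- N6 -> N8 <- N7 -> N2 -> N5
  P6: N3 <- N6 -> N8 <- N7 -> N5
Condition 1 (no descendant of N3 in the set): holds — descendants of N3 are {N5}; none are in {N7}.
Condition 2 (every backdoor path blocked by {N7}):
  P1: blocked at collider N8 (neither it nor any descendant is in the conditioning set).
  P2: blocked at collider N8 (neither it nor any descendant is in the conditioning set).
  P3: blocked at collider N8 (neither it nor any descendant is in the conditioning set).
  P4: blocked at collider N8 (neither it nor any descendant is in the conditioning set).
  P5: blocked at collider N8 (neither it nor any descendant is in the conditioning set).
  P6: blocked at collider N8 (neither it nor any descendant is in the conditioning set).
{N7} satisfies the backdoor criterion.

Yes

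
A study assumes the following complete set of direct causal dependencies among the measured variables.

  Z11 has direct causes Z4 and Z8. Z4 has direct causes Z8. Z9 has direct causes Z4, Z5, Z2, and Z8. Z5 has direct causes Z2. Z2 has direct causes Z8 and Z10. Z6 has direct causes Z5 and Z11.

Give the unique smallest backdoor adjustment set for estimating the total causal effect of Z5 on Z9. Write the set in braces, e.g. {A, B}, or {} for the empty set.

Variables eligible for adjustment (non-descendants of Z5, excluding Z5 and Z9): {Z10, Z11, Z2, Z4, Z8}.
Backdoor paths from Z5 to Z9:
  P1: Z5 <- Z2 <- Z8 -> Z4 -> Z9
  P2: Z5 <- Z2 <- Z8 -> Z11 <- Z4 -> Z9
  P3: Z5 <- Z2 <- Z8 -> Z9
  P4: Z5 <- Z2 -> Z9
The empty set is not sufficient: P1 (Z5 <- Z2 <- Z8 -> Z4 -> Z9) has no collider blocking it and no conditioned non-collider, so it is open.
Try {Z2}:
  P1: blocked at chain node Z2 ∈ conditioning set.
  P2: blocked at chain node Z2 ∈ conditioning set.
  P3: blocked at chain node Z2 ∈ conditioning set.
  P4: blocked at fork node Z2 ∈ conditioning set.
{Z2} contains no descendant of Z5 and blocks every backdoor path.
No other singleton works — e.g. {Z10} leaves P1 open — so {Z2} is the unique smallest valid adjustment set.

{Z2}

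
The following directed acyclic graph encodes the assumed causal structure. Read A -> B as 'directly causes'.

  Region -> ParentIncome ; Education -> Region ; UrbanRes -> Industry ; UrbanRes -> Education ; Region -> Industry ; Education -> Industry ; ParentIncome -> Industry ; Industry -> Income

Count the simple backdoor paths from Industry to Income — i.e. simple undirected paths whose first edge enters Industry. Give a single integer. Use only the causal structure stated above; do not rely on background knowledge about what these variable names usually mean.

A backdoor path from Industry to Income is any simple undirected path whose first edge points into Industry (i.e. leaves Industry via a parent).
Parents of Industry: {Education, ParentIncome, Region, UrbanRes}.
No simple path from any parent of Industry reaches Income without revisiting Industry, so there are no backdoor paths.

0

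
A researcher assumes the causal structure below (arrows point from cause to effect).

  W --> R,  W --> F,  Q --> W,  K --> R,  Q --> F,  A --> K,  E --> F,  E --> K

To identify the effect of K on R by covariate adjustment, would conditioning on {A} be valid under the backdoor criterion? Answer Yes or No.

Yes

Backdoor paths from K to R (paths whose first edge points into K):
  P1: K <- E -> F <- Q -> W -> R
  P2: K <- E -> F <- W -> R
Condition 1 (no descendant of K in the set): holds — descendants of K are {R}; none are in {A}.
Condition 2 (every backdoor path blocked by {A}):
  P1: blocked at collider F (neither it nor any descendant is in the conditioning set).
  P2: blocked at collider F (neither it nor any descendant is in the conditioning set).
{A} satisfies the backdoor criterion.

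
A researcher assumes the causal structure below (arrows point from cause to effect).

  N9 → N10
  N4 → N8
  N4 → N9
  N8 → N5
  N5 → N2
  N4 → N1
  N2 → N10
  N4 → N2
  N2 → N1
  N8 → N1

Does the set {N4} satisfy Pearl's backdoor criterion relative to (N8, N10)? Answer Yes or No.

Backdoor paths from N8 to N10 (paths whose first edge points into N8):
  P1: N8 <- N4 -> N2 -> N10
  P2: N8 <- N4 -> N9 -> N10
  P3: N8 <- N4 -> N1 <- N2 -> N10
Condition 1 (no descendant of N8 in the set): holds — descendants of N8 are {N1, N10, N2, N5}; none are in {N4}.
Condition 2 (every backdoor path blocked by {N4}):
  P1: blocked at fork node N4 ∈ conditioning set.
  P2: blocked at fork node N4 ∈ conditioning set.
  P3: blocked at fork node N4 ∈ conditioning set.
{N4} satisfies the backdoor criterion.

Yes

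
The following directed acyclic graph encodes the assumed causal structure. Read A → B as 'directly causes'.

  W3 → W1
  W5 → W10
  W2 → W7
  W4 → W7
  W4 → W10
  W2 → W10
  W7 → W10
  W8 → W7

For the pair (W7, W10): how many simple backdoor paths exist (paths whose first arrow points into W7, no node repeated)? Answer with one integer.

2

A backdoor path from W7 to W10 is any simple undirected path whose first edge points into W7 (i.e. leaves W7 via a parent).
Parents of W7: {W2, W4, W8}.
Enumerating:
  P1: W7 <- W4 -> W10
  P2: W7 <- W2 -> W10
That exhausts the simple backdoor paths. Count: 2.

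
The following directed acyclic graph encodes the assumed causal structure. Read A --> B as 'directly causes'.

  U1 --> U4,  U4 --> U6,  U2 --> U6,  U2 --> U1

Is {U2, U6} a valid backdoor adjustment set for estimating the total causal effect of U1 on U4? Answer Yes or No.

No

Backdoor paths from U1 to U4 (paths whose first edge points into U1):
  P1: U1 <- U2 -> U6 <- U4
Condition 1 (no descendant of U1 in the set): FAILS — U6 is a descendant of U1.
Condition 2 (every backdoor path blocked by {U2, U6}):
  P1: blocked at fork node U2 ∈ conditioning set.
{U2, U6} does not satisfy the backdoor criterion.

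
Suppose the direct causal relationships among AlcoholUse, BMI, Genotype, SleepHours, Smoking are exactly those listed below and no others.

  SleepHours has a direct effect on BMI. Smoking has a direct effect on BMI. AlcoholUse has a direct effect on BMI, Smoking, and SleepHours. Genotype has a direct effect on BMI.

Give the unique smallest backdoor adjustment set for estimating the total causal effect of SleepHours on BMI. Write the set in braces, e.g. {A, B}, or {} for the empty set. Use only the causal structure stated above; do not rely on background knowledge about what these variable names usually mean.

Variables eligible for adjustment (non-descendants of SleepHours, excluding SleepHours and BMI): {AlcoholUse, Genotype, Smoking}.
Backdoor paths from SleepHours to BMI:
  P1: SleepHours <- AlcoholUse -> Smoking -> BMI
  P2: SleepHours <- AlcoholUse -> BMI
The empty set is not sufficient: P1 (SleepHours <- AlcoholUse -> Smoking -> BMI) has no collider blocking it and no conditioned non-collider, so it is open.
Try {AlcoholUse}:
  P1: blocked at fork node AlcoholUse ∈ conditioning set.
  P2: blocked at fork node AlcoholUse ∈ conditioning set.
{AlcoholUse} contains no descendant of SleepHours and blocks every backdoor path.
No other singleton works — e.g. {Smoking} leaves P2 open — so {AlcoholUse} is the unique smallest valid adjustment set.

{AlcoholUse}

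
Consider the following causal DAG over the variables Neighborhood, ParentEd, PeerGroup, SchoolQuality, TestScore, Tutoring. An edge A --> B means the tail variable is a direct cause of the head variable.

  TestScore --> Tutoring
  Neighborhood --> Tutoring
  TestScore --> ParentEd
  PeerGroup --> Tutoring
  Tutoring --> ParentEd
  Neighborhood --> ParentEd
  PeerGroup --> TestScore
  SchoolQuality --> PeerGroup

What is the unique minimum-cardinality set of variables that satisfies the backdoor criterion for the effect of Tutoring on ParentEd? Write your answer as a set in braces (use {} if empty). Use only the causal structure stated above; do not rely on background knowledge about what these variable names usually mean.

Variables eligible for adjustment (non-descendants of Tutoring, excluding Tutoring and ParentEd): {Neighborhood, PeerGroup, SchoolQuality, TestScore}.
Backdoor paths from Tutoring to ParentEd:
  P1: Tutoring <- PeerGroup -> TestScore -> ParentEd
  P2: Tutoring <- TestScore -> ParentEd
  P3: Tutoring <- Neighborhood -> ParentEd
The empty set is not sufficient: P1 (Tutoring <- PeerGroup -> TestScore -> ParentEd) has no collider blocking it and no conditioned non-collider, so it is open.
Try {Neighborhood, TestScore}:
  P1: blocked at chain node TestScore ∈ conditioning set.
  P2: blocked at fork node TestScore ∈ conditioning set.
  P3: blocked at fork node Neighborhood ∈ conditioning set.
{Neighborhood, TestScore} contains no descendant of Tutoring and blocks every backdoor path.
Every element of {Neighborhood, TestScore} is needed (dropping Neighborhood leaves P3 open; dropping TestScore leaves P1 open), so no proper subset is valid.
Among all size-2 subsets of the eligible variables, only {Neighborhood, TestScore} blocks every backdoor path, so it is the unique smallest valid adjustment set.

{Neighborhood, TestScore}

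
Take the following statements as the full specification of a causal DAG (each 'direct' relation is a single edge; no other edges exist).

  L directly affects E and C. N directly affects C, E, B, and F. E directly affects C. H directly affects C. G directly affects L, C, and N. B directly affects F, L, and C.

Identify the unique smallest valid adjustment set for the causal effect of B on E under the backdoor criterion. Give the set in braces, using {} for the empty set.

{N}

Variables eligible for adjustment (non-descendants of B, excluding B and E): {G, H, N}.
Backdoor paths from B to E:
  P1: B <- N <- G -> L -> E
  P2: B <- N <- G -> L -> C <- E
  P3: B <- N <- G -> C <- L -> E
  P4: B <- N <- G -> C <- E
  P5: B <- N -> E
  P6: B <- N -> C <- G -> L -> E
  P7: B <- N -> C <- L -> E
  P8: B <- N -> C <- E
The empty set is not sufficient: P1 (B <- N <- G -> L -> E) has no collider blocking it and no conditioned non-collider, so it is open.
Try {N}:
  P1: blocked at chain node N ∈ conditioning set.
  P2: blocked at chain node N ∈ conditioning set.
  P3: blocked at chain node N ∈ conditioning set.
  P4: blocked at chain node N ∈ conditioning set.
  P5: blocked at fork node N ∈ conditioning set.
  P6: blocked at fork node N ∈ conditioning set.
  P7: blocked at fork node N ∈ conditioning set.
  P8: blocked at fork node N ∈ conditioning set.
{N} contains no descendant of B and blocks every backdoor path.
No other singleton works — e.g. {H} leaves P1 open — so {N} is the unique smallest valid adjustment set.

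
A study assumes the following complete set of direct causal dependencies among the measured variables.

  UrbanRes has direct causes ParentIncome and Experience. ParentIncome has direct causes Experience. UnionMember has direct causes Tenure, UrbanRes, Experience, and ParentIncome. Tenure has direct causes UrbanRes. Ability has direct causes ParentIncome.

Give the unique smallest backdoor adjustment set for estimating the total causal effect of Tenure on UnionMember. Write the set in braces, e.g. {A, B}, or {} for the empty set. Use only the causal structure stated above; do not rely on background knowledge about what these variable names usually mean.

Variables eligible for adjustment (non-descendants of Tenure, excluding Tenure and UnionMember): {Ability, Experience, ParentIncome, UrbanRes}.
Backdoor paths from Tenure to UnionMember:
  P1: Tenure <- UrbanRes <- Experience -> ParentIncome -> UnionMember
  P2: Tenure <- UrbanRes <- Experience -> UnionMember
  P3: Tenure <- UrbanRes <- ParentIncome <- Experience -> UnionMember
  P4: Tenure <- UrbanRes <- ParentIncome -> UnionMember
  P5: Tenure <- UrbanRes -> UnionMember
The empty set is not sufficient: P1 (Tenure <- UrbanRes <- Experience -> ParentIncome -> UnionMember) has no collider blocking it and no conditioned non-collider, so it is open.
Try {UrbanRes}:
  P1: blocked at chain node UrbanRes ∈ conditioning set.
  P2: blocked at chain node UrbanRes ∈ conditioning set.
  P3: blocked at chain node UrbanRes ∈ conditioning set.
  P4: blocked at chain node UrbanRes ∈ conditioning set.
  P5: blocked at fork node UrbanRes ∈ conditioning set.
{UrbanRes} contains no descendant of Tenure and blocks every backdoor path.
No other singleton works — e.g. {Experience} leaves P4 open — so {UrbanRes} is the unique smallest valid adjustment set.

{UrbanRes}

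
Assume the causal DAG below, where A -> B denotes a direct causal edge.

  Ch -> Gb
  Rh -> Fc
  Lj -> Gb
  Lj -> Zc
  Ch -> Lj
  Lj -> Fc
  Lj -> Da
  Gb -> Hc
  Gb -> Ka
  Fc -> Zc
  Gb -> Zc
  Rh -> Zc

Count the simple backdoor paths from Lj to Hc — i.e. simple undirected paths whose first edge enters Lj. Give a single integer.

A backdoor path from Lj to Hc is any simple undirected path whose first edge points into Lj (i.e. leaves Lj via a parent).
Parents of Lj: {Ch}.
Enumerating:
  P1: Lj <- Ch -> Gb -> Hc
That exhausts the simple backdoor paths. Count: 1.

1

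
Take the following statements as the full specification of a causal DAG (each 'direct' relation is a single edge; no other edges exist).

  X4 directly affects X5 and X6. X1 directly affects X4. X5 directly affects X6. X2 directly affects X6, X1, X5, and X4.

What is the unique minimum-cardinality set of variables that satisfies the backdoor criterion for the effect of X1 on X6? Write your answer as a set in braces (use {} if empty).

Variables eligible for adjustment (non-descendants of X1, excluding X1 and X6): {X2}.
Backdoor paths from X1 to X6:
  P1: X1 <- X2 -> X4 -> X5 -> X6
  P2: X1 <- X2 -> X4 -> X6
  P3: X1 <- X2 -> X5 <- X4 -> X6
  P4: X1 <- X2 -> X5 -> X6
  P5: X1 <- X2 -> X6
The empty set is not sufficient: P1 (X1 <- X2 -> X4 -> X5 -> X6) has no collider blocking it and no conditioned non-collider, so it is open.
Try {X2}:
  P1: blocked at fork node X2 ∈ conditioning set.
  P2: blocked at fork node X2 ∈ conditioning set.
  P3: blocked at fork node X2 ∈ conditioning set.
  P4: blocked at fork node X2 ∈ conditioning set.
  P5: blocked at fork node X2 ∈ conditioning set.
{X2} contains no descendant of X1 and blocks every backdoor path.
{X2} is the unique smallest valid adjustment set.

{X2}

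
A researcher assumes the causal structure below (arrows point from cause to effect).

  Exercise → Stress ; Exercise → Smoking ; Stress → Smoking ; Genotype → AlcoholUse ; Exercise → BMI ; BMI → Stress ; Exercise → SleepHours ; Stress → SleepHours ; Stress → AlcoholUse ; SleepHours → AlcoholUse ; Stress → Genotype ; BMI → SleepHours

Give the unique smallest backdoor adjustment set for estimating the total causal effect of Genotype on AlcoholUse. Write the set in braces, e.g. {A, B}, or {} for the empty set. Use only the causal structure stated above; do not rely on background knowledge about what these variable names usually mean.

{Stress}

Variables eligible for adjustment (non-descendants of Genotype, excluding Genotype and AlcoholUse): {BMI, Exercise, SleepHours, Smoking, Stress}.
Backdoor paths from Genotype to AlcoholUse:
  P1: Genotype <- Stress <- Exercise -> BMI -> SleepHours -> AlcoholUse
  P2: Genotype <- Stress <- Exercise -> SleepHours -> AlcoholUse
  P3: Genotype <- Stress <- BMI <- Exercise -> SleepHours -> AlcoholUse
  P4: Genotype <- Stress <- BMI -> SleepHours -> AlcoholUse
  P5: Genotype <- Stress -> Smoking <- Exercise -> BMI -> SleepHours -> AlcoholUse
  P6: Genotype <- Stress -> Smoking <- Exercise -> SleepHours -> AlcoholUse
  P7: Genotype <- Stress -> SleepHours -> AlcoholUse
  P8: Genotype <- Stress -> AlcoholUse
The empty set is not sufficient: P1 (Genotype <- Stress <- Exercise -> BMI -> SleepHours -> AlcoholUse) has no collider blocking it and no conditioned non-collider, so it is open.
Try {Stress}:
  P1: blocked at chain node Stress ∈ conditioning set.
  P2: blocked at chain node Stress ∈ conditioning set.
  P3: blocked at chain node Stress ∈ conditioning set.
  P4: blocked at chain node Stress ∈ conditioning set.
  P5: blocked at fork node Stress ∈ conditioning set.
  P6: blocked at fork node Stress ∈ conditioning set.
  P7: blocked at fork node Stress ∈ conditioning set.
  P8: blocked at fork node Stress ∈ conditioning set.
{Stress} contains no descendant of Genotype and blocks every backdoor path.
No other singleton works — e.g. {Exercise} leaves P4 open — so {Stress} is the unique smallest valid adjustment set.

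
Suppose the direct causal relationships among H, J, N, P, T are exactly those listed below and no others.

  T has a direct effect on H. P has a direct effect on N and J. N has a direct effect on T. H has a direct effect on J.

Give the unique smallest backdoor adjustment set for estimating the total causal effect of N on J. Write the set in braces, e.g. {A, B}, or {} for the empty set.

{P}

Variables eligible for adjustment (non-descendants of N, excluding N and J): {P}.
Backdoor paths from N to J:
  P1: N <- P -> J
The empty set is not sufficient: P1 (N <- P -> J) has no collider blocking it and no conditioned non-collider, so it is open.
Try {P}:
  P1: blocked at fork node P ∈ conditioning set.
{P} contains no descendant of N and blocks every backdoor path.
{P} is the unique smallest valid adjustment set.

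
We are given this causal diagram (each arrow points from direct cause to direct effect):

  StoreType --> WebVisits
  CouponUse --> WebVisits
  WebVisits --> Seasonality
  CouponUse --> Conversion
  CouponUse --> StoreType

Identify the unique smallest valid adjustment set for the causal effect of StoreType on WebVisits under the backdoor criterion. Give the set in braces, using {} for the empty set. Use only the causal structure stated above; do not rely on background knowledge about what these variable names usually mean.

Variables eligible for adjustment (non-descendants of StoreType, excluding StoreType and WebVisits): {Conversion, CouponUse}.
Backdoor paths from StoreType to WebVisits:
  P1: StoreType <- CouponUse -> WebVisits
The empty set is not sufficient: P1 (StoreType <- CouponUse -> WebVisits) has no collider blocking it and no conditioned non-collider, so it is open.
Try {CouponUse}:
  P1: blocked at fork node CouponUse ∈ conditioning set.
{CouponUse} contains no descendant of StoreType and blocks every backdoor path.
No other singleton works — e.g. {Conversion} leaves P1 open — so {CouponUse} is the unique smallest valid adjustment set.

{CouponUse}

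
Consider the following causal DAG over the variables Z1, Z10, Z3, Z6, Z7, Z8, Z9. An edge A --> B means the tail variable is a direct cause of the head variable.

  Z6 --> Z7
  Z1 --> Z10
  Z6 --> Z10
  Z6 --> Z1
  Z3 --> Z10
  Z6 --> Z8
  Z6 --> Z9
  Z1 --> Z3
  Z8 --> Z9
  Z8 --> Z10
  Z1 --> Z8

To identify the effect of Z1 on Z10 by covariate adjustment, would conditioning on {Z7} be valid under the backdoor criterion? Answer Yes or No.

Backdoor paths from Z1 to Z10 (paths whose first edge points into Z1):
  P1: Z1 <- Z6 -> Z8 -> Z10
  P2: Z1 <- Z6 -> Z9 <- Z8 -> Z10
  P3: Z1 <- Z6 -> Z10
Condition 1 (no descendant of Z1 in the set): holds — descendants of Z1 are {Z10, Z3, Z8, Z9}; none are in {Z7}.
Condition 2 (every backdoor path blocked by {Z7}):
  P1: open — no interior node is in the conditioning set.
  P2: blocked at collider Z9 (neither it nor any descendant is in the conditioning set).
  P3: open — no interior node is in the conditioning set.
{Z7} does not satisfy the backdoor criterion.

No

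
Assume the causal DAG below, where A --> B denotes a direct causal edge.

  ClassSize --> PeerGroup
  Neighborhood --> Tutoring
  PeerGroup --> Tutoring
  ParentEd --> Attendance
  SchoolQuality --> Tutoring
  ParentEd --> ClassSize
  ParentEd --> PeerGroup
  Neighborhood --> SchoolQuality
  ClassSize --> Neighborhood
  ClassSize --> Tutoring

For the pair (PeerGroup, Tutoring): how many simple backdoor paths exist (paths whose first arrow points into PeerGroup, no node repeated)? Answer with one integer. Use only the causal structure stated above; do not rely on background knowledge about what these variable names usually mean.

6

A backdoor path from PeerGroup to Tutoring is any simple undirected path whose first edge points into PeerGroup (i.e. leaves PeerGroup via a parent).
Parents of PeerGroup: {ClassSize, ParentEd}.
Enumerating:
  P1: PeerGroup <- ParentEd -> ClassSize -> Neighborhood -> SchoolQuality -> Tutoring
  P2: PeerGroup <- ParentEd -> ClassSize -> Neighborhood -> Tutoring
  P3: PeerGroup <- ParentEd -> ClassSize -> Tutoring
  P4: PeerGroup <- ClassSize -> Neighborhood -> SchoolQuality -> Tutoring
  P5: PeerGroup <- ClassSize -> Neighborhood -> Tutoring
  P6: PeerGroup <- ClassSize -> Tutoring
That exhausts the simple backdoor paths. Count: 6.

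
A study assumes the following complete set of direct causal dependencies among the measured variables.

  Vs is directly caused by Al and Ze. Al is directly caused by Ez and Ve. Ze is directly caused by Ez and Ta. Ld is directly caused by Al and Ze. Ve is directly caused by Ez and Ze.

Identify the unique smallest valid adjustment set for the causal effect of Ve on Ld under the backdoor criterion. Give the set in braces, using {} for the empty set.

{Ez, Ze}

Variables eligible for adjustment (non-descendants of Ve, excluding Ve and Ld): {Ez, Ta, Ze}.
Backdoor paths from Ve to Ld:
  P1: Ve <- Ez -> Ze -> Ld
  P2: Ve <- Ez -> Ze -> Vs <- Al -> Ld
  P3: Ve <- Ez -> Al -> Ld
  P4: Ve <- Ez -> Al -> Vs <- Ze -> Ld
  P5: Ve <- Ze <- Ez -> Al -> Ld
  P6: Ve <- Ze -> Ld
  P7: Ve <- Ze -> Vs <- Al -> Ld
The empty set is not sufficient: P1 (Ve <- Ez -> Ze -> Ld) has no collider blocking it and no conditioned non-collider, so it is open.
Try {Ez, Ze}:
  P1: blocked at fork node Ez ∈ conditioning set.
  P2: blocked at fork node Ez ∈ conditioning set.
  P3: blocked at fork node Ez ∈ conditioning set.
  P4: blocked at fork node Ez ∈ conditioning set.
  P5: blocked at chain node Ze ∈ conditioning set.
  P6: blocked at fork node Ze ∈ conditioning set.
  P7: blocked at fork node Ze ∈ conditioning set.
{Ez, Ze} contains no descendant of Ve and blocks every backdoor path.
Every element of {Ez, Ze} is needed (dropping Ez leaves P3 open; dropping Ze leaves P6 open), so no proper subset is valid.
Among all size-2 subsets of the eligible variables, only {Ez, Ze} blocks every backdoor path, so it is the unique smallest valid adjustment set.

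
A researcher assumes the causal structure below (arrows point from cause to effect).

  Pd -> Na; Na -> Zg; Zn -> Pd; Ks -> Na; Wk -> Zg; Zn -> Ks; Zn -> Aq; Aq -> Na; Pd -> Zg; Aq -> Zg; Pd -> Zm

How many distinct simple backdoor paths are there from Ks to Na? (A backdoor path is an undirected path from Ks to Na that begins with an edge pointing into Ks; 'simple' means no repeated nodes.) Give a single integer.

6

A backdoor path from Ks to Na is any simple undirected path whose first edge points into Ks (i.e. leaves Ks via a parent).
Parents of Ks: {Zn}.
Enumerating:
  P1: Ks <- Zn -> Pd -> Na
  P2: Ks <- Zn -> Pd -> Zg <- Aq -> Na
  P3: Ks <- Zn -> Pd -> Zg <- Na
  P4: Ks <- Zn -> Aq -> Na
  P5: Ks <- Zn -> Aq -> Zg <- Pd -> Na
  P6: Ks <- Zn -> Aq -> Zg <- Na
That exhausts the simple backdoor paths. Count: 6.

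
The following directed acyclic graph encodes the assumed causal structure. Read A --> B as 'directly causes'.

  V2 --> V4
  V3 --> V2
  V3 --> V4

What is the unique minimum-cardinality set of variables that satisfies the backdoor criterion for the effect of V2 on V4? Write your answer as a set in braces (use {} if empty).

Variables eligible for adjustment (non-descendants of V2, excluding V2 and V4): {V3}.
Backdoor paths from V2 to V4:
  P1: V2 <- V3 -> V4
The empty set is not sufficient: P1 (V2 <- V3 -> V4) has no collider blocking it and no conditioned non-collider, so it is open.
Try {V3}:
  P1: blocked at fork node V3 ∈ conditioning set.
{V3} contains no descendant of V2 and blocks every backdoor path.
{V3} is the unique smallest valid adjustment set.

{V3}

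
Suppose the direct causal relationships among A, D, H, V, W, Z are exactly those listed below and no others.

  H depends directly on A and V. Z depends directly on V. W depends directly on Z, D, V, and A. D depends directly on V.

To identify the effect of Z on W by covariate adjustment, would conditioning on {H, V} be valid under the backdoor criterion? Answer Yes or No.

Backdoor paths from Z to W (paths whose first edge points into Z):
  P1: Z <- V -> D -> W
  P2: Z <- V -> H <- A -> W
  P3: Z <- V -> W
Condition 1 (no descendant of Z in the set): holds — descendants of Z are {W}; none are in {H, V}.
Condition 2 (every backdoor path blocked by {H, V}):
  P1: blocked at fork node V ∈ conditioning set.
  P2: blocked at fork node V ∈ conditioning set.
  P3: blocked at fork node V ∈ conditioning set.
{H, V} satisfies the backdoor criterion.

Yes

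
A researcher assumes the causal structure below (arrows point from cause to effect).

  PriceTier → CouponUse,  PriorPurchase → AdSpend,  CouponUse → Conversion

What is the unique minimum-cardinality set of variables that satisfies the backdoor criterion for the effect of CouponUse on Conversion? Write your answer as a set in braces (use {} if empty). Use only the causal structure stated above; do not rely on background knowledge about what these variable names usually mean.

{}

Variables eligible for adjustment (non-descendants of CouponUse, excluding CouponUse and Conversion): {AdSpend, PriceTier, PriorPurchase}.
Backdoor paths from CouponUse to Conversion:
  (none)
With no backdoor paths the empty set already satisfies the criterion, and it is trivially minimal.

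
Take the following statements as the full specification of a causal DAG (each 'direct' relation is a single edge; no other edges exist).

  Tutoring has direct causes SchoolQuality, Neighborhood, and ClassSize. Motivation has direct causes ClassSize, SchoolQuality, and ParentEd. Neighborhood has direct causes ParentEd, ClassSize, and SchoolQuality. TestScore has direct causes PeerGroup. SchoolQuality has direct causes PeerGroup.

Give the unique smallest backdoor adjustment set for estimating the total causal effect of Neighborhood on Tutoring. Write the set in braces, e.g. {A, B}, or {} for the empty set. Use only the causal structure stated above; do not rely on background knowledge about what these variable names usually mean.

{ClassSize, SchoolQuality}

Variables eligible for adjustment (non-descendants of Neighborhood, excluding Neighborhood and Tutoring): {ClassSize, Motivation, ParentEd, PeerGroup, SchoolQuality, TestScore}.
Backdoor paths from Neighborhood to Tutoring:
  P1: Neighborhood <- ClassSize -> Motivation <- SchoolQuality -> Tutoring
  P2: Neighborhood <- ClassSize -> Tutoring
  P3: Neighborhood <- ParentEd -> Motivation <- ClassSize -> Tutoring
  P4: Neighborhood <- ParentEd -> Motivation <- SchoolQuality -> Tutoring
  P5: Neighborhood <- SchoolQuality -> Motivation <- ClassSize -> Tutoring
  P6: Neighborhood <- SchoolQuality -> Tutoring
The empty set is not sufficient: P2 (Neighborhood <- ClassSize -> Tutoring) has no collider blocking it and no conditioned non-collider, so it is open.
Try {ClassSize, SchoolQuality}:
  P1: blocked at fork node ClassSize ∈ conditioning set.
  P2: blocked at fork node ClassSize ∈ conditioning set.
  P3: blocked at collider Motivation (neither it nor any descendant is in the conditioning set).
  P4: blocked at collider Motivation (neither it nor any descendant is in the conditioning set).
  P5: blocked at fork node SchoolQuality ∈ conditioning set.
  P6: blocked at fork node SchoolQuality ∈ conditioning set.
{ClassSize, SchoolQuality} contains no descendant of Neighborhood and blocks every backdoor path.
Every element of {ClassSize, SchoolQuality} is needed (dropping ClassSize leaves P2 open; dropping SchoolQuality leaves P6 open), so no proper subset is valid.
Among all size-2 subsets of the eligible variables, only {ClassSize, SchoolQuality} blocks every backdoor path, so it is the unique smallest valid adjustment set.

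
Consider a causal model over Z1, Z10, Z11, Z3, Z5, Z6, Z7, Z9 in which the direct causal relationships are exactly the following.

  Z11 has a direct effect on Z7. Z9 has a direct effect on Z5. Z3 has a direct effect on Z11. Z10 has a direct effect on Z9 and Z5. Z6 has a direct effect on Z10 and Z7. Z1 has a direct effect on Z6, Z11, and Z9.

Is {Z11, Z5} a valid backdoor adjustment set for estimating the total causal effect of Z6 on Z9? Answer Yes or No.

Backdoor paths from Z6 to Z9 (paths whose first edge points into Z6):
  P1: Z6 <- Z1 -> Z9
Condition 1 (no descendant of Z6 in the set): FAILS — Z5 is a descendant of Z6.
Condition 2 (every backdoor path blocked by {Z11, Z5}):
  P1: open — no interior node is in the conditioning set.
{Z11, Z5} does not satisfy the backdoor criterion.

No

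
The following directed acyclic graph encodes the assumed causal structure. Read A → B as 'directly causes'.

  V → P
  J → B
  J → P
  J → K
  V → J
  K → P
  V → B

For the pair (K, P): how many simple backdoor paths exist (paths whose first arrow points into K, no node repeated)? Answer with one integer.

3

A backdoor path from K to P is any simple undirected path whose first edge points into K (i.e. leaves K via a parent).
Parents of K: {J}.
Enumerating:
  P1: K <- J <- V -> P
  P2: K <- J -> B <- V -> P
  P3: K <- J -> P
That exhausts the simple backdoor paths. Count: 3.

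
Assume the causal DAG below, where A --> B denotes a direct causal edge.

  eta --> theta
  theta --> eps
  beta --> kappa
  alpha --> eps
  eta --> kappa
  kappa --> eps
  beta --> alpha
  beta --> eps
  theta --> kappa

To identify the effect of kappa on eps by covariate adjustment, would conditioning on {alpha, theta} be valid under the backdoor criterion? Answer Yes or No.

No

Backdoor paths from kappa to eps (paths whose first edge points into kappa):
  P1: kappa <- eta -> theta -> eps
  P2: kappa <- theta -> eps
  P3: kappa <- beta -> alpha -> eps
  P4: kappa <- beta -> eps
Condition 1 (no descendant of kappa in the set): holds — descendants of kappa are {eps}; none are in {alpha, theta}.
Condition 2 (every backdoor path blocked by {alpha, theta}):
  P1: blocked at chain node theta ∈ conditioning set.
  P2: blocked at fork node theta ∈ conditioning set.
  P3: blocked at chain node alpha ∈ conditioning set.
  P4: open — no interior node is in the conditioning set.
{alpha, theta} does not satisfy the backdoor criterion.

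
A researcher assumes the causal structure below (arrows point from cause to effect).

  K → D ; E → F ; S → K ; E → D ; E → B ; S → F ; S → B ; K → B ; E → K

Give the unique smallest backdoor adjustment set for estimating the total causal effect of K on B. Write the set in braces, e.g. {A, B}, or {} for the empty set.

{E, S}

Variables eligible for adjustment (non-descendants of K, excluding K and B): {E, F, S}.
Backdoor paths from K to B:
  P1: K <- S -> F <- E -> B
  P2: K <- S -> B
  P3: K <- E -> F <- S -> B
  P4: K <- E -> B
The empty set is not sufficient: P2 (K <- S -> B) has no collider blocking it and no conditioned non-collider, so it is open.
Try {E, S}:
  P1: blocked at fork node S ∈ conditioning set.
  P2: blocked at fork node S ∈ conditioning set.
  P3: blocked at fork node E ∈ conditioning set.
  P4: blocked at fork node E ∈ conditioning set.
{E, S} contains no descendant of K and blocks every backdoor path.
Every element of {E, S} is needed (dropping E leaves P4 open; dropping S leaves P2 open), so no proper subset is valid.
Among all size-2 subsets of the eligible variables, only {E, S} blocks every backdoor path, so it is the unique smallest valid adjustment set.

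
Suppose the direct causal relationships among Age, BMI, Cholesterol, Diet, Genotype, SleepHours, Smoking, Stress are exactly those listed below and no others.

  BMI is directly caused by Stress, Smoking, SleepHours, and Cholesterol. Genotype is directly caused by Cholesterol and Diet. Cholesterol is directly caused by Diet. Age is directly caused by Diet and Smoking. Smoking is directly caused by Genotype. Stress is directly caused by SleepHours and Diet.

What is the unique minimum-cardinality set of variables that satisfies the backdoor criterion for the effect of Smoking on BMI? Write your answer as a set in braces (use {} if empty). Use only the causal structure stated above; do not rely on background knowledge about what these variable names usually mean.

Variables eligible for adjustment (non-descendants of Smoking, excluding Smoking and BMI): {Cholesterol, Diet, Genotype, SleepHours, Stress}.
Backdoor paths from Smoking to BMI:
  P1: Smoking <- Genotype <- Diet -> Cholesterol -> BMI
  P2: Smoking <- Genotype <- Diet -> Stress <- SleepHours -> BMI
  P3: Smoking <- Genotype <- Diet -> Stress -> BMI
  P4: Smoking <- Genotype <- Cholesterol <- Diet -> Stress <- SleepHours -> BMI
  P5: Smoking <- Genotype <- Cholesterol <- Diet -> Stress -> BMI
  P6: Smoking <- Genotype <- Cholesterol -> BMI
The empty set is not sufficient: P1 (Smoking <- Genotype <- Diet -> Cholesterol -> BMI) has no collider blocking it and no conditioned non-collider, so it is open.
Try {Genotype}:
  P1: blocked at chain node Genotype ∈ conditioning set.
  P2: blocked at chain node Genotype ∈ conditioning set.
  P3: blocked at chain node Genotype ∈ conditioning set.
  P4: blocked at chain node Genotype ∈ conditioning set.
  P5: blocked at chain node Genotype ∈ conditioning set.
  P6: blocked at chain node Genotype ∈ conditioning set.
{Genotype} contains no descendant of Smoking and blocks every backdoor path.
No other singleton works — e.g. {Diet} leaves P6 open — so {Genotype} is the unique smallest valid adjustment set.

{Genotype}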